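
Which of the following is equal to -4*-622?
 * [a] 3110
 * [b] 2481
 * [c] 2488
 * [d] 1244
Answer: c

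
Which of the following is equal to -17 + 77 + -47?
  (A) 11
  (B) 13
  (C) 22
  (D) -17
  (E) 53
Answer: B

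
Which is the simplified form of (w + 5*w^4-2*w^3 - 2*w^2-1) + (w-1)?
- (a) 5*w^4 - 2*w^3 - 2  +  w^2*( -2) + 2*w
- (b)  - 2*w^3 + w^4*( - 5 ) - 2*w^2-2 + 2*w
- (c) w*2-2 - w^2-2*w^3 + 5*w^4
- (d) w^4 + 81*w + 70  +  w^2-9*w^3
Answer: a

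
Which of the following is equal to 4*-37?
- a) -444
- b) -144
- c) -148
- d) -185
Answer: c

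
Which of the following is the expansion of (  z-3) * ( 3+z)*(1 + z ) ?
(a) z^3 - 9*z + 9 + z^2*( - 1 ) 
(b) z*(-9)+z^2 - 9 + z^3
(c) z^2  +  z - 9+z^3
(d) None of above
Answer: b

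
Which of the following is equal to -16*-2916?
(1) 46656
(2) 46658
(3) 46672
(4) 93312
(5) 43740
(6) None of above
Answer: 1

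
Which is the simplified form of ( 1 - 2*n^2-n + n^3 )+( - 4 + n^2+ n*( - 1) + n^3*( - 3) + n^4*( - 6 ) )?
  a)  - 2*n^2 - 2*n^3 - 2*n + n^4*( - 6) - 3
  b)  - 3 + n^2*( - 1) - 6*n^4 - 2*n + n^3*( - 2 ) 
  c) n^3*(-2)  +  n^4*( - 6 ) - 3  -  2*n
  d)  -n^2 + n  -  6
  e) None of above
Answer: b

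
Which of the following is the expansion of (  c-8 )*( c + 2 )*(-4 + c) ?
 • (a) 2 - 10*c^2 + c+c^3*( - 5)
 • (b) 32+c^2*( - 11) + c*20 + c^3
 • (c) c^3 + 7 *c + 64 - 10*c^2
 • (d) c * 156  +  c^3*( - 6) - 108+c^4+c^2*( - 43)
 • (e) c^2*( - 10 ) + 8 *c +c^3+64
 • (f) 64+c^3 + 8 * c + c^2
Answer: e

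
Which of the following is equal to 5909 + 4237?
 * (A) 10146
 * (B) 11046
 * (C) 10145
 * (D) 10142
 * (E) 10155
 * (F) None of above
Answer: A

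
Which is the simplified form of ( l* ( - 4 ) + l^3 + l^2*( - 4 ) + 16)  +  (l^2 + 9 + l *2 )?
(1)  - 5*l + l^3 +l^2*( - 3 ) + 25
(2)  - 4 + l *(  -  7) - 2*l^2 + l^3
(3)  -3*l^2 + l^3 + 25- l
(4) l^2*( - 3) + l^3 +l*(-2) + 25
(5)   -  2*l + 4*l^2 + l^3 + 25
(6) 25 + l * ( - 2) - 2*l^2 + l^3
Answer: 4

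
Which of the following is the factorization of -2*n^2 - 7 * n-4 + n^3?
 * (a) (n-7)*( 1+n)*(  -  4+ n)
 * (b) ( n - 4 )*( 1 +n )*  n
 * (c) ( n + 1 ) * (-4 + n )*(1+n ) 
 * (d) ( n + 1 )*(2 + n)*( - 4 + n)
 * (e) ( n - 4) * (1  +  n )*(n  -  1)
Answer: c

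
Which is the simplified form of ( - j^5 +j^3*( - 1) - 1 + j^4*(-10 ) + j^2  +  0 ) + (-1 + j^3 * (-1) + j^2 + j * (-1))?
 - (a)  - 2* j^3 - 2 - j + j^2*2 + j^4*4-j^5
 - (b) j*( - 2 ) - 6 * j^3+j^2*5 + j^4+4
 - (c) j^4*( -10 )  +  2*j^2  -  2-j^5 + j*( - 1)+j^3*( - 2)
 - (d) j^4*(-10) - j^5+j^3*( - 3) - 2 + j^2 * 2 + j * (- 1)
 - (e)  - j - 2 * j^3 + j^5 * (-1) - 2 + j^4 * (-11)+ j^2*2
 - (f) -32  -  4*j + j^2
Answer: c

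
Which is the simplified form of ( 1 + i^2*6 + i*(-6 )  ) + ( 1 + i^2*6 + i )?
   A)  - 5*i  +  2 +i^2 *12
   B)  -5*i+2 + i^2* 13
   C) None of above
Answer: A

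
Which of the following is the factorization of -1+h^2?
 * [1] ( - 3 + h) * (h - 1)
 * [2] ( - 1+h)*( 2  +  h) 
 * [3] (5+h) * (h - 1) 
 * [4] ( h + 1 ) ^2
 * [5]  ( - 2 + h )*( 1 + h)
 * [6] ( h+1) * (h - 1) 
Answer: 6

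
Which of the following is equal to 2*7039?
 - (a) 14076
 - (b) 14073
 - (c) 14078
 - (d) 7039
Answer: c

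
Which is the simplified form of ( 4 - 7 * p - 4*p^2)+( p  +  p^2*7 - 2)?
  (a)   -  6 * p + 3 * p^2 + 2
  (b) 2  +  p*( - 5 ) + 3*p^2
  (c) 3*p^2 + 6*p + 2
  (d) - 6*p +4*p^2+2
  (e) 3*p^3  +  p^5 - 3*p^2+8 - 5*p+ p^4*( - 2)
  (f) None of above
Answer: a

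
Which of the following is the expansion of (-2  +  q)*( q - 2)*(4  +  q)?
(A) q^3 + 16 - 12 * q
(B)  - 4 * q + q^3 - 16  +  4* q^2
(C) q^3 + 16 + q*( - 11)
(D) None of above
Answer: A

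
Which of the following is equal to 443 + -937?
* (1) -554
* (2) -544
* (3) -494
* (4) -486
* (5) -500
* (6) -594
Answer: 3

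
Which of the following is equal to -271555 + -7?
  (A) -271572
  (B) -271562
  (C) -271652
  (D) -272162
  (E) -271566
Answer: B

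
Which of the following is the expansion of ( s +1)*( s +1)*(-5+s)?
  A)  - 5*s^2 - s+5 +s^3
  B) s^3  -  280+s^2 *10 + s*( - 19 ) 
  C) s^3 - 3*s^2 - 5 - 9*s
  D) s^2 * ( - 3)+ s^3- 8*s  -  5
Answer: C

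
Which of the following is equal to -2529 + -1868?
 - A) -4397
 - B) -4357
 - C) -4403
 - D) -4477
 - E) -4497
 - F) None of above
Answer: A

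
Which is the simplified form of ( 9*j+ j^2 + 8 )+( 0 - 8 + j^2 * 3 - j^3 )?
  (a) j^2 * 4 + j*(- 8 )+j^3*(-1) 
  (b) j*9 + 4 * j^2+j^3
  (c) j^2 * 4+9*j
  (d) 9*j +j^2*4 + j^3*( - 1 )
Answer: d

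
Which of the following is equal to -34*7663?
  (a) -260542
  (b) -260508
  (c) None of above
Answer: a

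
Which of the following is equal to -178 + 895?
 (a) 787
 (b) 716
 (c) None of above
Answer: c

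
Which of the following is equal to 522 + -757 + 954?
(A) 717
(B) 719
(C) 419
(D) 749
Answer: B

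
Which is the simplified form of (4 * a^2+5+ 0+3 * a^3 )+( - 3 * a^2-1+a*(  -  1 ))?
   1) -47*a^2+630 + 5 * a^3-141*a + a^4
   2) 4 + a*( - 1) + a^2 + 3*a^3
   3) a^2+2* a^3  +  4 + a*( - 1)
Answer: 2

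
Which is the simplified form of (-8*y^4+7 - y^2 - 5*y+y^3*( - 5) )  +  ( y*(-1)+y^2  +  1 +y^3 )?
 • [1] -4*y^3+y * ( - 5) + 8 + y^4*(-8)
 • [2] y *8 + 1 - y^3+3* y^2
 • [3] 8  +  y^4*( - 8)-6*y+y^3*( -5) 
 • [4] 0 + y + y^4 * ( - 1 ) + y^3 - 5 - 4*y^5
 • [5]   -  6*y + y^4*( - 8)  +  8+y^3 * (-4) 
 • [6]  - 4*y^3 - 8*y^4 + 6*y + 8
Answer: 5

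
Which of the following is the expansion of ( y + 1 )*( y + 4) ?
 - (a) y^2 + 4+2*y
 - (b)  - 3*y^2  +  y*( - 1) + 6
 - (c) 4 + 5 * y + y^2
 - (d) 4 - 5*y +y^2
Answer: c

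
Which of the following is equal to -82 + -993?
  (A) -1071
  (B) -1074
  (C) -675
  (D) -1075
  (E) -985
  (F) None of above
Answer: D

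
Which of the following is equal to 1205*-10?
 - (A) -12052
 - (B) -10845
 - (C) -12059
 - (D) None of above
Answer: D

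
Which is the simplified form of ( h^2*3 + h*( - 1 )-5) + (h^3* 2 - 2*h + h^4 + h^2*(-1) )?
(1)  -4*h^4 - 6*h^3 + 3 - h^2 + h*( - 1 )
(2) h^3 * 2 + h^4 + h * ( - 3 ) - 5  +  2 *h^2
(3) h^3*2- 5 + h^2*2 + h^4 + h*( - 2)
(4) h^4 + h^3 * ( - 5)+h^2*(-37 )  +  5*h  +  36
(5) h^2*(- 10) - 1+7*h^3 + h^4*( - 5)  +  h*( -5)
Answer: 2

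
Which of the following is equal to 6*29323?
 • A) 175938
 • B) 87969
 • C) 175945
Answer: A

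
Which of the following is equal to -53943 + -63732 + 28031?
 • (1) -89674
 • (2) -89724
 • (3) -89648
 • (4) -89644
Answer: 4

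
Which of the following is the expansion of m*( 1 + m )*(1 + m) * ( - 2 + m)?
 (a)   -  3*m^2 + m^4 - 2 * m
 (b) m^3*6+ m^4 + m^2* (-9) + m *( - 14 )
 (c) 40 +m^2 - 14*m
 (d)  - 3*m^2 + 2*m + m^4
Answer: a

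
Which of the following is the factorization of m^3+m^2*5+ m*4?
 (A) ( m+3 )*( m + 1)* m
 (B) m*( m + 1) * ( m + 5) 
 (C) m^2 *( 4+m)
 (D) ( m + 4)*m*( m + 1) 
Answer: D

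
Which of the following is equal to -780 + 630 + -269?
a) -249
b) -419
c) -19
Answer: b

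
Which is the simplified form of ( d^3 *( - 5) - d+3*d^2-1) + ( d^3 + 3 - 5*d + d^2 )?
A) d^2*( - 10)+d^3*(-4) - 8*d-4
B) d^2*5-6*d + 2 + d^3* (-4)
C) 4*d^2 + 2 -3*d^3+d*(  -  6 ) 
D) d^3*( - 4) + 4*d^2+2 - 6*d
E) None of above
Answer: D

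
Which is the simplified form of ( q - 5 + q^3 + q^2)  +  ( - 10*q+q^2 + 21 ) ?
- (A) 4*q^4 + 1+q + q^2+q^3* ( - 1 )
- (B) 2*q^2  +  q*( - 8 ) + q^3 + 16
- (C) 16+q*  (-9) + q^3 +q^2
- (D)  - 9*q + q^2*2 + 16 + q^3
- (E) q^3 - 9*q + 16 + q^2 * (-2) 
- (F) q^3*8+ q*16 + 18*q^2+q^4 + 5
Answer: D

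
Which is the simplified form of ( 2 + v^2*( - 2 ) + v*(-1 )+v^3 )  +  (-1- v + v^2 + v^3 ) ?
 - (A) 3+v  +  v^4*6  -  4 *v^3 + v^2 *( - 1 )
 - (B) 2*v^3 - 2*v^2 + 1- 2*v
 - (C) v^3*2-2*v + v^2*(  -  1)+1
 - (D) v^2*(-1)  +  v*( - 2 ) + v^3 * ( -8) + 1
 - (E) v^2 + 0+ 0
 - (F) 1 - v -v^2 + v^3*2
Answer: C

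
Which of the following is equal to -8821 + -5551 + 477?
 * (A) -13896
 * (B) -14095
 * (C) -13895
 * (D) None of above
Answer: C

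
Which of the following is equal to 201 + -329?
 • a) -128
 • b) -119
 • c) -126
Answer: a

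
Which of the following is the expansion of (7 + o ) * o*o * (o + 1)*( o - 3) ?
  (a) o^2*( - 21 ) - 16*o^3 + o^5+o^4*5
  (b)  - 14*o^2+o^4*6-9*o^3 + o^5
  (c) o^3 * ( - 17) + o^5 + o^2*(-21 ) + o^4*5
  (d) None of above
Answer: c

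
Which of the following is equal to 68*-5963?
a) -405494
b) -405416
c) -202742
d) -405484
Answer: d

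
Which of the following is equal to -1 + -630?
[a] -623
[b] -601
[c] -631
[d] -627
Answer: c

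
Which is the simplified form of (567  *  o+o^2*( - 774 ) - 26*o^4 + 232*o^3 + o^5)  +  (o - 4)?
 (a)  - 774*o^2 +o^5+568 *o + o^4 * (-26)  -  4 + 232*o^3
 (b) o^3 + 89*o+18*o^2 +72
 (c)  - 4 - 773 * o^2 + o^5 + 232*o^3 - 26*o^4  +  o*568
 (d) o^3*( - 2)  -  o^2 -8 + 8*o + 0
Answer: a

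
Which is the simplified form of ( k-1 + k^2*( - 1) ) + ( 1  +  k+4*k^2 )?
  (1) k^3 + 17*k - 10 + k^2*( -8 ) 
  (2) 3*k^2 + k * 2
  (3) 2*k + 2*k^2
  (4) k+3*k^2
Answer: 2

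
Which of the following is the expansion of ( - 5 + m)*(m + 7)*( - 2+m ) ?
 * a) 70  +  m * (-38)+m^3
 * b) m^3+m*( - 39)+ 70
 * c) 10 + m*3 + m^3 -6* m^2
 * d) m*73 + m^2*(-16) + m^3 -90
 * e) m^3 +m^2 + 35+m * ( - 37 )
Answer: b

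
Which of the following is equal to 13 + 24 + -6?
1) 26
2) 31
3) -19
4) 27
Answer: 2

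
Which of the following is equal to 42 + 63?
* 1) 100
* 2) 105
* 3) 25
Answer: 2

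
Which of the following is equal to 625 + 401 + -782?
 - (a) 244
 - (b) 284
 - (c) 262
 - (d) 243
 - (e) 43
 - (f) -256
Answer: a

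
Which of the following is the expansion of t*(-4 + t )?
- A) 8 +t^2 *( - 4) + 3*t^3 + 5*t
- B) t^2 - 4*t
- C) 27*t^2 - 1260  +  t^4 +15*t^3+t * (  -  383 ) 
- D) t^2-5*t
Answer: B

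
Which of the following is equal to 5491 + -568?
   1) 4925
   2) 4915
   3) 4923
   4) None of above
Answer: 3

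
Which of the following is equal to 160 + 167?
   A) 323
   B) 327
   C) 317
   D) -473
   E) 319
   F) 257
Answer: B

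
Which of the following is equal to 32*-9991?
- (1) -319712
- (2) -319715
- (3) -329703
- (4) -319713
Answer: 1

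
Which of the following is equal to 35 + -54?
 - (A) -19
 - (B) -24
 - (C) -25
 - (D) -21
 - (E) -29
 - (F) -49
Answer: A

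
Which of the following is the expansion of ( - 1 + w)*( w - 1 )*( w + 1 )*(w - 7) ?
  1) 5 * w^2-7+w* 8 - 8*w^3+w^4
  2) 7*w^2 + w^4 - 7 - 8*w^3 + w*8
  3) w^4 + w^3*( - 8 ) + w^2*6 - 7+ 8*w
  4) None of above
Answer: 3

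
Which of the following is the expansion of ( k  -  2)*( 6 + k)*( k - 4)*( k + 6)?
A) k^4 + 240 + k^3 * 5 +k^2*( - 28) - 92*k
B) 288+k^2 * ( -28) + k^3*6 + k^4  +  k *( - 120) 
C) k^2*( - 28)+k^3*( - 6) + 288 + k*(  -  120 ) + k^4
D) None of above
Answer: B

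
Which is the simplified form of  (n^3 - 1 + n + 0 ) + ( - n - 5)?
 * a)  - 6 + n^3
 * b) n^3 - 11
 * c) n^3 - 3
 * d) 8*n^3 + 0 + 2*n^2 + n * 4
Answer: a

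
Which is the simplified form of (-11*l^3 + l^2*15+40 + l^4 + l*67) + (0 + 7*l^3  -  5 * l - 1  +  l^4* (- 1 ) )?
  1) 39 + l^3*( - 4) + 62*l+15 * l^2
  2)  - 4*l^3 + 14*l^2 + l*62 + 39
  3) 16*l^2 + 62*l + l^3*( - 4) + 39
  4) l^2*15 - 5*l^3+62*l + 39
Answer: 1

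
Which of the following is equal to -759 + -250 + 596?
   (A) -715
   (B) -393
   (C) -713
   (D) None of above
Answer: D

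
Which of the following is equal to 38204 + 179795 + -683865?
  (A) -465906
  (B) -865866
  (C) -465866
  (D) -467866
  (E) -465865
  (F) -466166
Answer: C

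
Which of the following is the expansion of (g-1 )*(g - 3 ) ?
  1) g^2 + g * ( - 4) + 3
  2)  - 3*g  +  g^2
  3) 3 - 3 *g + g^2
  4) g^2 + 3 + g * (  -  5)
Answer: 1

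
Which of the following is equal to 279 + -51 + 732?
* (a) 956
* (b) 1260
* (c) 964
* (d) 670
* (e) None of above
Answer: e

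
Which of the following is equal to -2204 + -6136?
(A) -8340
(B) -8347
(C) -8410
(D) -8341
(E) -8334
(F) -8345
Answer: A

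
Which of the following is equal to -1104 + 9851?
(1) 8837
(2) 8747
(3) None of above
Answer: 2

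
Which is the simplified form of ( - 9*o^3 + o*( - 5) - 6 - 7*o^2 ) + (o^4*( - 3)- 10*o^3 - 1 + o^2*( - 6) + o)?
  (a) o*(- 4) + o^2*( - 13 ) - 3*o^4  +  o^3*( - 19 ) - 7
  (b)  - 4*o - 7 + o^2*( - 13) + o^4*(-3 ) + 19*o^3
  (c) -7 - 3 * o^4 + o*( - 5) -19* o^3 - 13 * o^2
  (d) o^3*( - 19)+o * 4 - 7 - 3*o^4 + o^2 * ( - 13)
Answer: a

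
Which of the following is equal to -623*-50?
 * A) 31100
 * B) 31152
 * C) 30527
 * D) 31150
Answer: D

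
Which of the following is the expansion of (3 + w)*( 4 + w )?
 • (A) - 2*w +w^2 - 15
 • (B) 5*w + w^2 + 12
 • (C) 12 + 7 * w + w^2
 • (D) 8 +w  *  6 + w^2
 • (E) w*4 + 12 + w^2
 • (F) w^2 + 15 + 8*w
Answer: C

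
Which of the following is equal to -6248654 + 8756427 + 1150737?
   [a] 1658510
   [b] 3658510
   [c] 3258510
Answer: b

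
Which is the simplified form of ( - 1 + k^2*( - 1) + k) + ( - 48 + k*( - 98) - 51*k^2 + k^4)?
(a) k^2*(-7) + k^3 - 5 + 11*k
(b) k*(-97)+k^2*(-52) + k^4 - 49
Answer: b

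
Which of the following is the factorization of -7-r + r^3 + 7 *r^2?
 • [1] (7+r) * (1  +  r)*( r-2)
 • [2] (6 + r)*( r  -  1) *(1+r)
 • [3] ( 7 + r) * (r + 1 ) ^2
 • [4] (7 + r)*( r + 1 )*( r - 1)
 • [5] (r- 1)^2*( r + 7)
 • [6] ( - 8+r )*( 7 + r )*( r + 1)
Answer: 4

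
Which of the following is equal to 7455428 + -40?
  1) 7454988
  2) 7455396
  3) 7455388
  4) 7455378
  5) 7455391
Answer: 3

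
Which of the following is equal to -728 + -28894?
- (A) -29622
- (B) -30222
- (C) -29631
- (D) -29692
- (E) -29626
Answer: A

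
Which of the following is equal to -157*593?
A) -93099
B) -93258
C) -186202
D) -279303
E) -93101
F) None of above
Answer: E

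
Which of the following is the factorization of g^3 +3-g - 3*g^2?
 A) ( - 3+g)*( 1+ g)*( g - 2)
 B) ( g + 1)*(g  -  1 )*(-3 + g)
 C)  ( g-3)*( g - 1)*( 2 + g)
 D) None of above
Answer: B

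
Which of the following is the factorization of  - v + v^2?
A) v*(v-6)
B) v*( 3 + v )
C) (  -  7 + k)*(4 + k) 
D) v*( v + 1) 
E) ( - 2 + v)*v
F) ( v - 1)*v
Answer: F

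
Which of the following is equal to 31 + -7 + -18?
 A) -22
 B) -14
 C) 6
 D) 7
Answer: C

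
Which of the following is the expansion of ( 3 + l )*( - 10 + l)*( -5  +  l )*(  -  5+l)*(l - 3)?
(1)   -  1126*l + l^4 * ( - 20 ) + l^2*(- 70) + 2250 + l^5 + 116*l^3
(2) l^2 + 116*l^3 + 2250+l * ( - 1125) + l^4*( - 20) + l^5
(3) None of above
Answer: 3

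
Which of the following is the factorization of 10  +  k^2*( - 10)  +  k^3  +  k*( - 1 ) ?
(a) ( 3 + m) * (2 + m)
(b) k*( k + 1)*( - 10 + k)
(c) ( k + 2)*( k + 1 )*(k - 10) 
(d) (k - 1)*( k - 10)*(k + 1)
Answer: d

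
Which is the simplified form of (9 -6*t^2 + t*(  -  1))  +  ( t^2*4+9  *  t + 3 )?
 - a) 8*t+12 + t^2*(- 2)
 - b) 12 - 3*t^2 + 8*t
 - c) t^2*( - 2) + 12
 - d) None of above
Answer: a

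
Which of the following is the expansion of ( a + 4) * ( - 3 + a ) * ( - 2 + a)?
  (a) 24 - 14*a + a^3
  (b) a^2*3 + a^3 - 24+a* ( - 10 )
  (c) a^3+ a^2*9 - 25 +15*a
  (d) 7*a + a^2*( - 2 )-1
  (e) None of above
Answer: e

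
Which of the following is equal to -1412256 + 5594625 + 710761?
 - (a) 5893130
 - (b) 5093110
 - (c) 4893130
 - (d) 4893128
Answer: c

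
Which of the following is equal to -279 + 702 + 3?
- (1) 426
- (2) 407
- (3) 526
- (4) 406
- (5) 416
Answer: 1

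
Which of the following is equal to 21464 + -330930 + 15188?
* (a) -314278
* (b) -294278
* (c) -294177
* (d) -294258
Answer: b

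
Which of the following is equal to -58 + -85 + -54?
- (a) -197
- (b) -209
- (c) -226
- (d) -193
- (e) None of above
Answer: a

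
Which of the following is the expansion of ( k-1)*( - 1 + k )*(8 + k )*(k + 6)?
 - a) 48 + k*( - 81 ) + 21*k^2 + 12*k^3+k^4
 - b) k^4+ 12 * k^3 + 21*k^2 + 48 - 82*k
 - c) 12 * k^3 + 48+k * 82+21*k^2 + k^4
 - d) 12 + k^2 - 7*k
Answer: b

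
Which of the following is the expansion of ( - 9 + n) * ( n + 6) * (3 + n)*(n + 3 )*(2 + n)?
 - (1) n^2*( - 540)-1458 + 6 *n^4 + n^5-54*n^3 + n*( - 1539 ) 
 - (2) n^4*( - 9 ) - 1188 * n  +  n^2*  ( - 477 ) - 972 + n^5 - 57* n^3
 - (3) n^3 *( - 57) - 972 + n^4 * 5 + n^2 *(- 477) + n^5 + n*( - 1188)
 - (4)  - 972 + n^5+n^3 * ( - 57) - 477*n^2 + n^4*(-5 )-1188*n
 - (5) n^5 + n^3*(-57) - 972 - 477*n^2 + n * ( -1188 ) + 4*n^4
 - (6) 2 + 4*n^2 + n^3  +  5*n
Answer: 3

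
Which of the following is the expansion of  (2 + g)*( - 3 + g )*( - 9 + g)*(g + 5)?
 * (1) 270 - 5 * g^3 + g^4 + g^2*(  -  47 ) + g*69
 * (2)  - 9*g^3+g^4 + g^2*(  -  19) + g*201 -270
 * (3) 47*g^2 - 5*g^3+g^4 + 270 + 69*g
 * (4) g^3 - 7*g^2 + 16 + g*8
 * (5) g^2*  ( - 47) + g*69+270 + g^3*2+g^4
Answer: 1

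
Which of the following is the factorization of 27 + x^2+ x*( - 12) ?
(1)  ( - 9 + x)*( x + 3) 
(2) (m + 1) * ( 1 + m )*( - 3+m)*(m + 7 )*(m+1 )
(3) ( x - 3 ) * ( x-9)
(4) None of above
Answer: 3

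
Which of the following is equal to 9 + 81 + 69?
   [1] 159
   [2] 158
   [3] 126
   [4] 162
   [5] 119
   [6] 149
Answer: 1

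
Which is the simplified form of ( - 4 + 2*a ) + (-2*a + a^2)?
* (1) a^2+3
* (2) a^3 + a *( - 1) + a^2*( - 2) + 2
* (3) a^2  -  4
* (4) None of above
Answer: 3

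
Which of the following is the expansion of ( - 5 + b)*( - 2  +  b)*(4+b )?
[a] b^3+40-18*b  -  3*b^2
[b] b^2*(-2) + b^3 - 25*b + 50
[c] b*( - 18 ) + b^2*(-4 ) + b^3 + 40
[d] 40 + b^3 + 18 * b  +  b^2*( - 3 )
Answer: a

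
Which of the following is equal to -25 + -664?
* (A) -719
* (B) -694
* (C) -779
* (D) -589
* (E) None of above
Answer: E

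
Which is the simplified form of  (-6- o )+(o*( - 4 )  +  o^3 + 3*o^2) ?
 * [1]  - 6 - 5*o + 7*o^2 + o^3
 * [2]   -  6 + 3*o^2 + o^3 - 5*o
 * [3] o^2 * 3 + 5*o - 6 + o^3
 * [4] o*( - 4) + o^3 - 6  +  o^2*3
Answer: 2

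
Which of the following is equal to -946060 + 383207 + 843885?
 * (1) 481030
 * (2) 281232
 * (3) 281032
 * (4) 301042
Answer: 3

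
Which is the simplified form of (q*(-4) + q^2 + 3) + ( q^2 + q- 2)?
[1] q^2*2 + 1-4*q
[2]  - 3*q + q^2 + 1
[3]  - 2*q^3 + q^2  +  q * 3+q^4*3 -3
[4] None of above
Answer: 4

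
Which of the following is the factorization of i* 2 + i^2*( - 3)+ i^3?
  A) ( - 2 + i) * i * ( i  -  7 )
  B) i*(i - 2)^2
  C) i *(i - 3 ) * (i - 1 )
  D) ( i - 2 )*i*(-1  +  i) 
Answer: D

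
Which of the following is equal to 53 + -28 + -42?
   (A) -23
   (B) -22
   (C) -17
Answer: C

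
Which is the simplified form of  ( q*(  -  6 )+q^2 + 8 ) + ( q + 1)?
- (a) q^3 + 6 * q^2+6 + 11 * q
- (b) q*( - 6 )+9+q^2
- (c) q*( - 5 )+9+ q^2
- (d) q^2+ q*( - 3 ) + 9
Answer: c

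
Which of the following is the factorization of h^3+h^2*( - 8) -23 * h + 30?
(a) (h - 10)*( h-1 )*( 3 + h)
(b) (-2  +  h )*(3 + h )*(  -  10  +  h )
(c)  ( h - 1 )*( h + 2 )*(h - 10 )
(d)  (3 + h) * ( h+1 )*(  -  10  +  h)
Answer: a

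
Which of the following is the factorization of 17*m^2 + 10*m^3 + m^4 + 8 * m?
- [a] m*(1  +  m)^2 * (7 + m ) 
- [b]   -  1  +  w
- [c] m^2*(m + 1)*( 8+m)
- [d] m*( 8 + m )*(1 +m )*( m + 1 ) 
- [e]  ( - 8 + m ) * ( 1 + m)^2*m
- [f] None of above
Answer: d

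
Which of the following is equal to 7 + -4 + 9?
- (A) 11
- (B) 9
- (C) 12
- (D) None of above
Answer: C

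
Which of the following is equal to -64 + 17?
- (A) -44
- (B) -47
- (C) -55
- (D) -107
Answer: B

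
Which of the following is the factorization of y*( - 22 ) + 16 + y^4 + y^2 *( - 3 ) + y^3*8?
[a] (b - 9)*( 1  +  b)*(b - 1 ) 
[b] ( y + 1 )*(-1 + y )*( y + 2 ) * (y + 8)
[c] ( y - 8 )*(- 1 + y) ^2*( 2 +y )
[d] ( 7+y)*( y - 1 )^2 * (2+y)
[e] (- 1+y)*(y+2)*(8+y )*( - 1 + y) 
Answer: e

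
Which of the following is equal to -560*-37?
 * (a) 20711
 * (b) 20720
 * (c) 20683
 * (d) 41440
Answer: b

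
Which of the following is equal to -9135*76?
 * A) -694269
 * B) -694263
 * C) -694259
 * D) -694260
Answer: D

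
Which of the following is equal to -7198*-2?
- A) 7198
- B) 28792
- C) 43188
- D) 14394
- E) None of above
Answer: E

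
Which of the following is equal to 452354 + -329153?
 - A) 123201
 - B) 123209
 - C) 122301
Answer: A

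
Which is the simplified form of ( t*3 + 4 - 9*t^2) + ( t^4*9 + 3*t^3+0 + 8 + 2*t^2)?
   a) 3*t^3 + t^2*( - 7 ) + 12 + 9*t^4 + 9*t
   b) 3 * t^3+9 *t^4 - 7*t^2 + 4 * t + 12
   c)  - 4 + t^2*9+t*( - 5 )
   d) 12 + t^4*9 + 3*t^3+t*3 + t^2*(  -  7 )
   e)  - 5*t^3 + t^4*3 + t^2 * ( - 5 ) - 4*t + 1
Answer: d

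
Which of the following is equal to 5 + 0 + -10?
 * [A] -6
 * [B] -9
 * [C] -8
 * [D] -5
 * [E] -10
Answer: D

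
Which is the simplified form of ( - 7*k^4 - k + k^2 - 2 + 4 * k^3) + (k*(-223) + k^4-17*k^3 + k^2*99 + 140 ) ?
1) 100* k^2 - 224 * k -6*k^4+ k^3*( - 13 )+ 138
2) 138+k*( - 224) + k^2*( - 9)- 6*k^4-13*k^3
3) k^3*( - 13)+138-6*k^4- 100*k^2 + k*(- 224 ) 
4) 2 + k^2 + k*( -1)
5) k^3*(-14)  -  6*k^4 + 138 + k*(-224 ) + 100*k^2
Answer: 1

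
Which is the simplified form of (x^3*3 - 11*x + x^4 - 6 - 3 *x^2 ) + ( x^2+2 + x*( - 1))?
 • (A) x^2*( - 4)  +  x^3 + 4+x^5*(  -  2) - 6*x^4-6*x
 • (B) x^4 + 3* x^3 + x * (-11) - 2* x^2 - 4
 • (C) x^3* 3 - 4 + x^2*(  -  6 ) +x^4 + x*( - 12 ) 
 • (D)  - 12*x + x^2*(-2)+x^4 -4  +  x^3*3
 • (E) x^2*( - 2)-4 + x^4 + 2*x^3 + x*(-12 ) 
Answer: D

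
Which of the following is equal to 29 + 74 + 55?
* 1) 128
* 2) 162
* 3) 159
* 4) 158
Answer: 4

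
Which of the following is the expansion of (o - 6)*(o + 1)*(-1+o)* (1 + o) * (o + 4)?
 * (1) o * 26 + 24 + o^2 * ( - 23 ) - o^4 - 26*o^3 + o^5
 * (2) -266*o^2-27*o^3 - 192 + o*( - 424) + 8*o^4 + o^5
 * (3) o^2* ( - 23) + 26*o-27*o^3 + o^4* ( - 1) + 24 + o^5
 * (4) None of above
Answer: 3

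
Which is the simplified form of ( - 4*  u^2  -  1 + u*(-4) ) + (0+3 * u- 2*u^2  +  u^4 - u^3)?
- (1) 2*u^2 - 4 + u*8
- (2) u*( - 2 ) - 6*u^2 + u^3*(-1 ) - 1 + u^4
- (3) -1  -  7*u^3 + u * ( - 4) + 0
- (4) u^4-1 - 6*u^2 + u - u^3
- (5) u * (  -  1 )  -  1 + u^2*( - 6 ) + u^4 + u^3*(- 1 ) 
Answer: 5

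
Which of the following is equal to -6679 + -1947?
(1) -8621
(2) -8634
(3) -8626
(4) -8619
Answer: 3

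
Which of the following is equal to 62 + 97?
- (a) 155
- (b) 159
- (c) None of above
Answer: b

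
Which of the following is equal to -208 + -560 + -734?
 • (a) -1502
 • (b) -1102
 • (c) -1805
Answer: a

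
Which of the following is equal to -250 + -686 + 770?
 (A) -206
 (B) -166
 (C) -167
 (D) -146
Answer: B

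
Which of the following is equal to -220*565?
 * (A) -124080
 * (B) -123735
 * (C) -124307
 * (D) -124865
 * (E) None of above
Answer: E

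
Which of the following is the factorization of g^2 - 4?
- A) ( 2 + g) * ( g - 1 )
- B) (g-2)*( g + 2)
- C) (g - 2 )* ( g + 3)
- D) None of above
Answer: B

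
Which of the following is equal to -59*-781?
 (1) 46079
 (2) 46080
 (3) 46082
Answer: 1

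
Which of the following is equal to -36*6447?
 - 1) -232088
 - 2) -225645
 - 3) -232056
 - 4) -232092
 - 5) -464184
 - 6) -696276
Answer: 4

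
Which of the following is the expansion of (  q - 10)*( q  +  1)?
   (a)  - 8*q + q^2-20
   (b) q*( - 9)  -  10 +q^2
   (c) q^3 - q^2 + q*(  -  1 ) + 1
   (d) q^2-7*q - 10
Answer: b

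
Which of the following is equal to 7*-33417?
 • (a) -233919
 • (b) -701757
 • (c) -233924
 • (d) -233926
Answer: a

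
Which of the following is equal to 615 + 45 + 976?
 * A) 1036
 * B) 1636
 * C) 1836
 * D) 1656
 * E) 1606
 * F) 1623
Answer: B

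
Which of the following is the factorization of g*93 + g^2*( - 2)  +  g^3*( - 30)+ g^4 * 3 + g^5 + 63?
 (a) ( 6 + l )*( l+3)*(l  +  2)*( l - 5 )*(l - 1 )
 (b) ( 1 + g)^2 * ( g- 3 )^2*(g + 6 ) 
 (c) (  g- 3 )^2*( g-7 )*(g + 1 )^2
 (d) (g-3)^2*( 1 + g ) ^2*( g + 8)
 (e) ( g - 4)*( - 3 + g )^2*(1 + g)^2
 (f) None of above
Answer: f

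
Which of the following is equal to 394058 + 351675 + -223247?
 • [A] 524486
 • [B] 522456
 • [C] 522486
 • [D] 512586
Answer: C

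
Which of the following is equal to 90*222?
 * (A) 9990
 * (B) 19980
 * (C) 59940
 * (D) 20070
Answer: B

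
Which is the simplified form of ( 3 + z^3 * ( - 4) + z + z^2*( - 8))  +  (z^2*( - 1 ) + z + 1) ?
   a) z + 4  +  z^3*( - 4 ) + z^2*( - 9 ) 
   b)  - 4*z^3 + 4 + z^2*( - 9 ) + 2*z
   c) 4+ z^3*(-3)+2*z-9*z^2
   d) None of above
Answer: b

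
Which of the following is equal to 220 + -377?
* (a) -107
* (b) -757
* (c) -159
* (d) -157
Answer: d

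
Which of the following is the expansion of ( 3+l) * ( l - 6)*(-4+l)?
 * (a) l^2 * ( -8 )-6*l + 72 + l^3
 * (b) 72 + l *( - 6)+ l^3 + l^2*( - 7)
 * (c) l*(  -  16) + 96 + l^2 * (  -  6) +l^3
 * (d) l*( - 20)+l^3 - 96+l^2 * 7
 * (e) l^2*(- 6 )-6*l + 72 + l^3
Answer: b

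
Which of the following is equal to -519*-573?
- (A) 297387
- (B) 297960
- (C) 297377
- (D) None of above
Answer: A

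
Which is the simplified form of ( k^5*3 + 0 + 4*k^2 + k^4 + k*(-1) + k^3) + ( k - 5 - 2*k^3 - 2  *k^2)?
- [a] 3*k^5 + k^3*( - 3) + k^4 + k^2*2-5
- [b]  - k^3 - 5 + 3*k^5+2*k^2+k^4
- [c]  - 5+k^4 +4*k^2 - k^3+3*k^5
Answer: b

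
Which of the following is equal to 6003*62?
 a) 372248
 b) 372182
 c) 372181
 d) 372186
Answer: d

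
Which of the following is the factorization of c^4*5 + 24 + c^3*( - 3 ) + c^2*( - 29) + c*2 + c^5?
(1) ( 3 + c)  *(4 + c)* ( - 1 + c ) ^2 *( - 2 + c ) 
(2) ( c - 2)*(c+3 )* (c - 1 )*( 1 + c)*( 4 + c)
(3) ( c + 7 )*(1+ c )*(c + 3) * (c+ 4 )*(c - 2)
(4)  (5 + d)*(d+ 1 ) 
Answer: 2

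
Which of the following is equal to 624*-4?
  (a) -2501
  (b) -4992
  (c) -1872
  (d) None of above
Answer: d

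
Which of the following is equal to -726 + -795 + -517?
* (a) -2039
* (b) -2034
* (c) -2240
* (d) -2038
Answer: d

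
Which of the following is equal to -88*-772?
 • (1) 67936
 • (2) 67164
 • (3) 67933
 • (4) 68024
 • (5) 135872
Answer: 1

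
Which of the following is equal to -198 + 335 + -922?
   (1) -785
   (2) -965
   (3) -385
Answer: 1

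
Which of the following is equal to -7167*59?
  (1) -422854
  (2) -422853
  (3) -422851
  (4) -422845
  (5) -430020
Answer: 2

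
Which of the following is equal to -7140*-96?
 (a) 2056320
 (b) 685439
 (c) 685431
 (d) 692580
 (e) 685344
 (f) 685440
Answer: f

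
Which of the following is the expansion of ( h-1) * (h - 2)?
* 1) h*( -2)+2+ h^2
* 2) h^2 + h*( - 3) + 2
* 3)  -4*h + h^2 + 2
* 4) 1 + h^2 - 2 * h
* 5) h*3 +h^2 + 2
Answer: 2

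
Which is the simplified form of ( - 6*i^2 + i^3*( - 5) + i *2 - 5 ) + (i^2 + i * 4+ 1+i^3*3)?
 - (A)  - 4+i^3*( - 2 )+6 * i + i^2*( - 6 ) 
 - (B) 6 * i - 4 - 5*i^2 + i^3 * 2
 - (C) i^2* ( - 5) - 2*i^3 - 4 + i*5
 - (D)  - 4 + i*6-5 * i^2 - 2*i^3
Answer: D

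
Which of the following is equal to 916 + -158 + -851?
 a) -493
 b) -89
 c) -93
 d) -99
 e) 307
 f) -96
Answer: c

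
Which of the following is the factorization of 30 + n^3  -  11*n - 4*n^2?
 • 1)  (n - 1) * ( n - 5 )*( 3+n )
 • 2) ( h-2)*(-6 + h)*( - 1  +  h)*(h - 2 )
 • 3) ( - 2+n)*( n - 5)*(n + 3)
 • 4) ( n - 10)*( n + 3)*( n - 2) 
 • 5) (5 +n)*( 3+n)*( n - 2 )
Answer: 3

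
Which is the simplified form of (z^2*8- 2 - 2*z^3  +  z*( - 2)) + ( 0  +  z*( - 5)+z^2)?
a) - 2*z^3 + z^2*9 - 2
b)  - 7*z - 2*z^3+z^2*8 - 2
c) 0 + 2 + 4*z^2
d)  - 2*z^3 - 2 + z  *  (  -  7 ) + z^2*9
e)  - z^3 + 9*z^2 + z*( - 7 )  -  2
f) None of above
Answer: d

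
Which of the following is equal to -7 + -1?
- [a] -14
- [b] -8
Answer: b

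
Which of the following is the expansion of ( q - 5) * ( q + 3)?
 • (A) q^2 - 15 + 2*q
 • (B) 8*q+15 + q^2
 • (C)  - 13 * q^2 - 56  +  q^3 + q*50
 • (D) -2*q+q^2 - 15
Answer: D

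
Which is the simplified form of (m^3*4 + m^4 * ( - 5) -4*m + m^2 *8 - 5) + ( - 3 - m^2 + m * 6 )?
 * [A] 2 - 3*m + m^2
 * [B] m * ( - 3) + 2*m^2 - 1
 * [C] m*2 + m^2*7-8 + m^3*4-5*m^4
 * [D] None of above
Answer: C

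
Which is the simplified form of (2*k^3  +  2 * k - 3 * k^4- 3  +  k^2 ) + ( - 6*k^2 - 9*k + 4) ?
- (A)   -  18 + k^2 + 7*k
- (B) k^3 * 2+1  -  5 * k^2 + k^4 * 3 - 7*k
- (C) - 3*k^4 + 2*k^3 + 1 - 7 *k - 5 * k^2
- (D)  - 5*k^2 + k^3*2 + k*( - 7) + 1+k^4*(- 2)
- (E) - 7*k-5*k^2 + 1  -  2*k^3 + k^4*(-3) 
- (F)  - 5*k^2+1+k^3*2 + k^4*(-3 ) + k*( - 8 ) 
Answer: C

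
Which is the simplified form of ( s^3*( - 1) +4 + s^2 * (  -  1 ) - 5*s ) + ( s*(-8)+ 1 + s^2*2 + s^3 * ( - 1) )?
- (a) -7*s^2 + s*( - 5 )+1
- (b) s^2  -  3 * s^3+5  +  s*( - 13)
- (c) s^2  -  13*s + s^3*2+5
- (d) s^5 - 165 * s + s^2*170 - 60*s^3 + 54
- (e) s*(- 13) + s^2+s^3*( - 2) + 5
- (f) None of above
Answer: e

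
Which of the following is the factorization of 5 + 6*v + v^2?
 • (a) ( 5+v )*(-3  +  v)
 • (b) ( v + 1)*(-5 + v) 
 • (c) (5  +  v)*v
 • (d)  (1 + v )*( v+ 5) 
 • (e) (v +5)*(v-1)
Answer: d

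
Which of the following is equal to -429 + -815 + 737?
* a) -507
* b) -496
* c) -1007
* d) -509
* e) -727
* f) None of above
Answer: a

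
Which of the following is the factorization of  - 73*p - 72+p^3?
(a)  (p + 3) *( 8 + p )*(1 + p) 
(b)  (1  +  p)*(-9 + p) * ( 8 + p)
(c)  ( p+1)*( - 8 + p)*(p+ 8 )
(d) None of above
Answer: b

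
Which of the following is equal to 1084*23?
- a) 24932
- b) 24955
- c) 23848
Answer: a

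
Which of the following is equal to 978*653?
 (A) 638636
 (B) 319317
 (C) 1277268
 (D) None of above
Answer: D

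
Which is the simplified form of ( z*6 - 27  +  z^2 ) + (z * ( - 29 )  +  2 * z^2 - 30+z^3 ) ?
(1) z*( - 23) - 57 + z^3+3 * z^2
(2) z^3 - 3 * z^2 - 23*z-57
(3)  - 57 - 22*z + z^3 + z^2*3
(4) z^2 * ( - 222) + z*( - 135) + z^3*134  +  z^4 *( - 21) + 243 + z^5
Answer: 1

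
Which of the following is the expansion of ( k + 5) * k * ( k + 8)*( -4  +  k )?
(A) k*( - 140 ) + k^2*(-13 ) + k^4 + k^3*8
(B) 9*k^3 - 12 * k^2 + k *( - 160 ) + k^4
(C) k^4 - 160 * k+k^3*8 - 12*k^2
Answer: B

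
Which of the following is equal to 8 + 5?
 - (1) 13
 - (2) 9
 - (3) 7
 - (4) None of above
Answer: 1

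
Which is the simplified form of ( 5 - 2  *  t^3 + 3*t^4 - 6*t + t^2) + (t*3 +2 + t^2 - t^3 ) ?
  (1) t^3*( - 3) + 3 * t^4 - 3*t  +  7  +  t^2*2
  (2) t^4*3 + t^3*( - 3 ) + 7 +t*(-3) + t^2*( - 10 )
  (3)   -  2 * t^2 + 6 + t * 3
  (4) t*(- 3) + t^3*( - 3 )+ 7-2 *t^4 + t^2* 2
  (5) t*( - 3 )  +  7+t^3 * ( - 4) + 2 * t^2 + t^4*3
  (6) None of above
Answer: 1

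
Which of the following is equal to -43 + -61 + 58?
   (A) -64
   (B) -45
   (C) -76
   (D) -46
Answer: D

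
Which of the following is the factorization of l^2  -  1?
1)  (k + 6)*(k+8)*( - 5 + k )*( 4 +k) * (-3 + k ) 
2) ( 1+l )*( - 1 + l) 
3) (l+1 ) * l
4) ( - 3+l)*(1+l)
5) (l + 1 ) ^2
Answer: 2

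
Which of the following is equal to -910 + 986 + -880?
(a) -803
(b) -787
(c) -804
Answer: c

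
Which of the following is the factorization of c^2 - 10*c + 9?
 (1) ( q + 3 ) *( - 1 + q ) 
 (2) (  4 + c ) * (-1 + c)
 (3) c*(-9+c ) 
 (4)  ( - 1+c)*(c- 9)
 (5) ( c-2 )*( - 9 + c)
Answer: 4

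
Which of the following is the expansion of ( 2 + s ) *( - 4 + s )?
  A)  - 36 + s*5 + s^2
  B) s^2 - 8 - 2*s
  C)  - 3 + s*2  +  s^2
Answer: B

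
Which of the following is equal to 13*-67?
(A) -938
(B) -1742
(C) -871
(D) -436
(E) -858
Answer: C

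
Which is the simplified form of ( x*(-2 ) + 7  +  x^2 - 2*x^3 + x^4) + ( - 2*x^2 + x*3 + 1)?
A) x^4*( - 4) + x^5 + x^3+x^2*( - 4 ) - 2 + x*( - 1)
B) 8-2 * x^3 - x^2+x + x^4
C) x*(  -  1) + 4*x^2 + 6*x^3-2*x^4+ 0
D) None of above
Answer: B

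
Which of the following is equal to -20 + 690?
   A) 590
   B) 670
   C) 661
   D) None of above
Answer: B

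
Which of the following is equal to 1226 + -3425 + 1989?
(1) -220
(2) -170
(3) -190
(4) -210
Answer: 4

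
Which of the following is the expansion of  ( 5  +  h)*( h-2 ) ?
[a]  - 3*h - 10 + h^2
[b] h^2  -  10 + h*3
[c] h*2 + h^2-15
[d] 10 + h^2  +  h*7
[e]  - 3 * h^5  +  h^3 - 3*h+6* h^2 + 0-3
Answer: b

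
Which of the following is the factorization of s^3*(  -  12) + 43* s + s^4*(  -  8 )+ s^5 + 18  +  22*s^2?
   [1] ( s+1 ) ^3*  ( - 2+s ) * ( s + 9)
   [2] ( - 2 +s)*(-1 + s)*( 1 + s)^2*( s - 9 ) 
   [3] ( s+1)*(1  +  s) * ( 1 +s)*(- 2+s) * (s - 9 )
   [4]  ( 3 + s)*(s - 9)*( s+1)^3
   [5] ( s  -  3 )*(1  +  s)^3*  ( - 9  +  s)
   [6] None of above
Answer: 3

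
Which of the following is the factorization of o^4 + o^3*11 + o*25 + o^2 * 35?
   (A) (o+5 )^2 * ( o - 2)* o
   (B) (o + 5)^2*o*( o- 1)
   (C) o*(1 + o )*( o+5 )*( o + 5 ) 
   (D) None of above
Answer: C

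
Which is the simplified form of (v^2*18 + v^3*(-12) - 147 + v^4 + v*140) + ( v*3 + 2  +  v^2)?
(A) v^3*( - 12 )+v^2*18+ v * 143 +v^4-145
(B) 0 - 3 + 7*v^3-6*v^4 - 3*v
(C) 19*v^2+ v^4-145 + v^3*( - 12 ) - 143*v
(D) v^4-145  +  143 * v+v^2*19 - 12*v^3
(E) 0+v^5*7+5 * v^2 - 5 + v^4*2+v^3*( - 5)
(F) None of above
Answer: D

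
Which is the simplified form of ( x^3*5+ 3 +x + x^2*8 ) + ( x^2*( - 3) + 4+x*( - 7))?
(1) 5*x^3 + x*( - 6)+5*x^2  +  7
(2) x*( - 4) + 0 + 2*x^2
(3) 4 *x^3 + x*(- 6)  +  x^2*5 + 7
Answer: 1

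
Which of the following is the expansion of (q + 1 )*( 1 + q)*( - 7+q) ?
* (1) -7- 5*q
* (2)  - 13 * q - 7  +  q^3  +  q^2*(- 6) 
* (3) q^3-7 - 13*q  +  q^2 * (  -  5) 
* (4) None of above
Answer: 3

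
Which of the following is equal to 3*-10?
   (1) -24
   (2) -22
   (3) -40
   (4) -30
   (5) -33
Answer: 4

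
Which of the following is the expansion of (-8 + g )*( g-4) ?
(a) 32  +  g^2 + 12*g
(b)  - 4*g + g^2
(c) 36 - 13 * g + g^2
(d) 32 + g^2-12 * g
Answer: d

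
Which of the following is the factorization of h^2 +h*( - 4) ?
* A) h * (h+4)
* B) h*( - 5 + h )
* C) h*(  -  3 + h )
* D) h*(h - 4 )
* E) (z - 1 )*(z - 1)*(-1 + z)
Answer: D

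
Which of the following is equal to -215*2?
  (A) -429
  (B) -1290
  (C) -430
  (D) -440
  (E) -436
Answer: C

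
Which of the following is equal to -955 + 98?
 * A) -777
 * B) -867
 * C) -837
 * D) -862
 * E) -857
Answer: E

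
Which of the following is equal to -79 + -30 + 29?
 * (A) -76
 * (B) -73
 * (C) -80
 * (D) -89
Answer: C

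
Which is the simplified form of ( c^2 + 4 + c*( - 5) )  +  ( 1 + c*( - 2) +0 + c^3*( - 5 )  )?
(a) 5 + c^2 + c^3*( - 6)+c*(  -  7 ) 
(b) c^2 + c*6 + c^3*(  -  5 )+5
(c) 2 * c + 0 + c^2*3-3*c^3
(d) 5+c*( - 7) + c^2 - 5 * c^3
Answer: d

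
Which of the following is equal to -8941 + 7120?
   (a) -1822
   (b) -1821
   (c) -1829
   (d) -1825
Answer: b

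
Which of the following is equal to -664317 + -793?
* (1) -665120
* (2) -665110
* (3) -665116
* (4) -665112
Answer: 2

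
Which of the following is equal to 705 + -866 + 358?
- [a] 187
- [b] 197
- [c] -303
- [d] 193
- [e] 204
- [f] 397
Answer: b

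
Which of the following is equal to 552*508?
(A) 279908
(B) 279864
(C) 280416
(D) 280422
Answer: C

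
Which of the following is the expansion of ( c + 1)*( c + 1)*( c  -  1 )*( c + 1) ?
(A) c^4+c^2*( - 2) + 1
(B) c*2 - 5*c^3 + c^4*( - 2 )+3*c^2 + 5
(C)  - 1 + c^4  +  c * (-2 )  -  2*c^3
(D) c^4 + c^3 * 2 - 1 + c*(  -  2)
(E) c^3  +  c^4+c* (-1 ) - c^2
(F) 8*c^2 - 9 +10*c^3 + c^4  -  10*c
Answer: D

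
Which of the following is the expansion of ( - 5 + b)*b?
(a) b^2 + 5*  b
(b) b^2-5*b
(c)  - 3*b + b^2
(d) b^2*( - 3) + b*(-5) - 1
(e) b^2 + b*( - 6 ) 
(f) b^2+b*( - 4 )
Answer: b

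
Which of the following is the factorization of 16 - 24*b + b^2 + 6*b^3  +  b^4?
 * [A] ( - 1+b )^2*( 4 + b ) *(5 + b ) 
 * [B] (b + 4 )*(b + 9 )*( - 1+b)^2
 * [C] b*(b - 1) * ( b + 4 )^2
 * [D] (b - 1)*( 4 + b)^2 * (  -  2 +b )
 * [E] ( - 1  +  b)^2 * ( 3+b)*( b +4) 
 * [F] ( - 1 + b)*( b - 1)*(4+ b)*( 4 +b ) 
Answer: F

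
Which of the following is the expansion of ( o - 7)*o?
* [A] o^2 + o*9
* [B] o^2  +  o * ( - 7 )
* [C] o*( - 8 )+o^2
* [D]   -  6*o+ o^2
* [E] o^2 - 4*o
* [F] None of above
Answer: B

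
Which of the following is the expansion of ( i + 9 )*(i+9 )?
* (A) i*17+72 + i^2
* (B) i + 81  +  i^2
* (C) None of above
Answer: C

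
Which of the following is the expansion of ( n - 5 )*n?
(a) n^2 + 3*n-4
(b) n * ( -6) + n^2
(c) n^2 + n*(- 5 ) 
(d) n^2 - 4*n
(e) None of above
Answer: c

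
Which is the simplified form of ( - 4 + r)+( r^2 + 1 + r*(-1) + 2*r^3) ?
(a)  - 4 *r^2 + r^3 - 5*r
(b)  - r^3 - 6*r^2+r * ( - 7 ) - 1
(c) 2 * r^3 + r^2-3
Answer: c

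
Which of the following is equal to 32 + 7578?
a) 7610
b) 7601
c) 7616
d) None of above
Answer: a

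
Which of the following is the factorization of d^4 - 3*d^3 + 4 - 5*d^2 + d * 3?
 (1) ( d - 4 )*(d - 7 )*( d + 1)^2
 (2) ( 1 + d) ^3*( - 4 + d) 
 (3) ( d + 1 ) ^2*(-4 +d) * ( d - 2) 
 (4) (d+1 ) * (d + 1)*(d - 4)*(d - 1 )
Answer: 4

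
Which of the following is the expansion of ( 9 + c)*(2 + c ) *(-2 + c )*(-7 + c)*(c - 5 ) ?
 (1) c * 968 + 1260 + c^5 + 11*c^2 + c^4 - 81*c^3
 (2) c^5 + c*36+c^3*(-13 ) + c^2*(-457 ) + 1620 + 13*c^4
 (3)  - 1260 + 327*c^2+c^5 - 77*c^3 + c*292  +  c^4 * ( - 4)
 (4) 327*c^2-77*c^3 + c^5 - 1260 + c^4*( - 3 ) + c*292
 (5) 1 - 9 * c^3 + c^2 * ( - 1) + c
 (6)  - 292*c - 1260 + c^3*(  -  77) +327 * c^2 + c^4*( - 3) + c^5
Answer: 4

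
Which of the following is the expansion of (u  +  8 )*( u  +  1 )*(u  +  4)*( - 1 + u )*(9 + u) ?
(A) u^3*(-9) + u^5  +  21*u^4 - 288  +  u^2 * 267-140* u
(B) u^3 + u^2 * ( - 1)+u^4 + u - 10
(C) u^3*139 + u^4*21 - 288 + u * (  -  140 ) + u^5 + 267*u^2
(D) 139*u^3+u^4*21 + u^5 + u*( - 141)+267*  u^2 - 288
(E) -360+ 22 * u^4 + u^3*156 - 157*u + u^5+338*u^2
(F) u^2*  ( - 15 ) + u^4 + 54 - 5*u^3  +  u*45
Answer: C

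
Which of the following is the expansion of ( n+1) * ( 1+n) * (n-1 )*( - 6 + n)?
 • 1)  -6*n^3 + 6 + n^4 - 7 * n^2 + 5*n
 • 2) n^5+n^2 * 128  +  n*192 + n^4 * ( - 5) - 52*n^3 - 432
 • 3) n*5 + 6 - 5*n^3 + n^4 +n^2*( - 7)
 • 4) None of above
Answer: 3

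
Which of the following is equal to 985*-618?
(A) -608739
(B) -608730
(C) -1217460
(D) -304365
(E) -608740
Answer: B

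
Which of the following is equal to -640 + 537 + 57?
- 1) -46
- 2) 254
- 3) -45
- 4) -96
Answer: 1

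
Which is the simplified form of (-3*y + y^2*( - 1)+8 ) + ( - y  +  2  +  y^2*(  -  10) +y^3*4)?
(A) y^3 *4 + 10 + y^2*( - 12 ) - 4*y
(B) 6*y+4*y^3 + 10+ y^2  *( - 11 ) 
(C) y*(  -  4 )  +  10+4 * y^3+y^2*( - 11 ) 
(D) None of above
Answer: C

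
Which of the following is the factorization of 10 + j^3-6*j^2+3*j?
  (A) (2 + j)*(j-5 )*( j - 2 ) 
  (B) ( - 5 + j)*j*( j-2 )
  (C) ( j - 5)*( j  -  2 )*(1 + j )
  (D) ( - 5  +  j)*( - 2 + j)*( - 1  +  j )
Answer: C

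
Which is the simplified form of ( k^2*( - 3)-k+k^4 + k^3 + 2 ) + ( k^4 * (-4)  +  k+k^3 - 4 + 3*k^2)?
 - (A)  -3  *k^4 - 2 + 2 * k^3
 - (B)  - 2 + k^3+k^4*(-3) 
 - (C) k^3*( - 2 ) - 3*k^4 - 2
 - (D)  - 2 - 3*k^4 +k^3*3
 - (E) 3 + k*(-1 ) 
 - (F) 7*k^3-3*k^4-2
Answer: A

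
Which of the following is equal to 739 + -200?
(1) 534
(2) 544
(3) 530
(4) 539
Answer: 4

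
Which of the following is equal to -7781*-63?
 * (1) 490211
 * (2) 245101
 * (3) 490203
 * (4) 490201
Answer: 3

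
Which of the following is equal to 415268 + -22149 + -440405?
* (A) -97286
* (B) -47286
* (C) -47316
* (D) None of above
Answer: B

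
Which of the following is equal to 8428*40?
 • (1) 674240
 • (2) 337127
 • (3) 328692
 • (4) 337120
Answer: 4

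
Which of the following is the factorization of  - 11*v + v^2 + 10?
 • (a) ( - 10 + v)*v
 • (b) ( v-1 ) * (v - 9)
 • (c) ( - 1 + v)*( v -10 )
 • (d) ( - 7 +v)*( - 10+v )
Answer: c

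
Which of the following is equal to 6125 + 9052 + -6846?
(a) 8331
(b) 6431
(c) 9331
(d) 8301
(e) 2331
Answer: a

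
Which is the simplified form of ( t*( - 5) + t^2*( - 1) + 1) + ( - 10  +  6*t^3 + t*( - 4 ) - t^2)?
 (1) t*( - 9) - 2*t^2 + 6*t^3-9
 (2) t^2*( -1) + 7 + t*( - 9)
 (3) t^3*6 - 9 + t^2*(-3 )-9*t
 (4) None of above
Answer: 1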